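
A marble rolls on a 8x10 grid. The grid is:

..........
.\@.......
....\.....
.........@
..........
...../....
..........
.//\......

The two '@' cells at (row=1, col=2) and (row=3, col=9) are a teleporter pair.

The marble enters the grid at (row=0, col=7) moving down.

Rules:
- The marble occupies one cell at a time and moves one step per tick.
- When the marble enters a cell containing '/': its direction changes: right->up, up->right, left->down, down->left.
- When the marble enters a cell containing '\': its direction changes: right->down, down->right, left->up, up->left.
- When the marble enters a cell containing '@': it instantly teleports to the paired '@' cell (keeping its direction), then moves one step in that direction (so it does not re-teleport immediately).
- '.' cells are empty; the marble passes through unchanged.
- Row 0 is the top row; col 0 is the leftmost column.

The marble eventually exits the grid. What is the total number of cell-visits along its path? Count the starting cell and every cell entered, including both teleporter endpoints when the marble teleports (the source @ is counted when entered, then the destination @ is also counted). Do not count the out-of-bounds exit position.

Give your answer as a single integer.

Step 1: enter (0,7), '.' pass, move down to (1,7)
Step 2: enter (1,7), '.' pass, move down to (2,7)
Step 3: enter (2,7), '.' pass, move down to (3,7)
Step 4: enter (3,7), '.' pass, move down to (4,7)
Step 5: enter (4,7), '.' pass, move down to (5,7)
Step 6: enter (5,7), '.' pass, move down to (6,7)
Step 7: enter (6,7), '.' pass, move down to (7,7)
Step 8: enter (7,7), '.' pass, move down to (8,7)
Step 9: at (8,7) — EXIT via bottom edge, pos 7
Path length (cell visits): 8

Answer: 8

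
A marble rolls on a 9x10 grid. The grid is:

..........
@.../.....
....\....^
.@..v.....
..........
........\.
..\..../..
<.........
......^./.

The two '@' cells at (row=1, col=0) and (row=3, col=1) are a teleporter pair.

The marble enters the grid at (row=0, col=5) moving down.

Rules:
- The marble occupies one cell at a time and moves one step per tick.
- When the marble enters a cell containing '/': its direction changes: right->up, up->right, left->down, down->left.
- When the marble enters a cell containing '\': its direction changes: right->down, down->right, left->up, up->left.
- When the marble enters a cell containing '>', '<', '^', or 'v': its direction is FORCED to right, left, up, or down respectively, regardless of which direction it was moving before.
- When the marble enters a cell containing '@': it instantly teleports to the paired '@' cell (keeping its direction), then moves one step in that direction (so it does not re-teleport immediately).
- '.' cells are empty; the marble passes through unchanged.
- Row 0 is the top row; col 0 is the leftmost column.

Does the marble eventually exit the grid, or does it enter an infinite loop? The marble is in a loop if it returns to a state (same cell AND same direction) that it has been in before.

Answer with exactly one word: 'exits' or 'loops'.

Step 1: enter (0,5), '.' pass, move down to (1,5)
Step 2: enter (1,5), '.' pass, move down to (2,5)
Step 3: enter (2,5), '.' pass, move down to (3,5)
Step 4: enter (3,5), '.' pass, move down to (4,5)
Step 5: enter (4,5), '.' pass, move down to (5,5)
Step 6: enter (5,5), '.' pass, move down to (6,5)
Step 7: enter (6,5), '.' pass, move down to (7,5)
Step 8: enter (7,5), '.' pass, move down to (8,5)
Step 9: enter (8,5), '.' pass, move down to (9,5)
Step 10: at (9,5) — EXIT via bottom edge, pos 5

Answer: exits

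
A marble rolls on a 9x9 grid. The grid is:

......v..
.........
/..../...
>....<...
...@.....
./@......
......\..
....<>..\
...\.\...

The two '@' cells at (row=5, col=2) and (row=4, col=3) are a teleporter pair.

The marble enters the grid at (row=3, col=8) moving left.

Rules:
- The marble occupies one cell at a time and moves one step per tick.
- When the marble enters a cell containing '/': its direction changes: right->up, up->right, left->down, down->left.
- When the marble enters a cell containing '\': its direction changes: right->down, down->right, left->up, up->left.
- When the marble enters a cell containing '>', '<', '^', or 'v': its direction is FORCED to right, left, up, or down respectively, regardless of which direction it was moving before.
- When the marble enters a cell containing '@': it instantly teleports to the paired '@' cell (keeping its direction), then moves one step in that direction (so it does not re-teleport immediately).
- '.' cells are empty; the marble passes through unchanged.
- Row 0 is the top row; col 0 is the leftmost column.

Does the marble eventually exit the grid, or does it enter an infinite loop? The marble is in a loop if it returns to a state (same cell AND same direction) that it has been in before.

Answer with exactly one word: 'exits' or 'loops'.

Step 1: enter (3,8), '.' pass, move left to (3,7)
Step 2: enter (3,7), '.' pass, move left to (3,6)
Step 3: enter (3,6), '.' pass, move left to (3,5)
Step 4: enter (3,5), '<' forces left->left, move left to (3,4)
Step 5: enter (3,4), '.' pass, move left to (3,3)
Step 6: enter (3,3), '.' pass, move left to (3,2)
Step 7: enter (3,2), '.' pass, move left to (3,1)
Step 8: enter (3,1), '.' pass, move left to (3,0)
Step 9: enter (3,0), '>' forces left->right, move right to (3,1)
Step 10: enter (3,1), '.' pass, move right to (3,2)
Step 11: enter (3,2), '.' pass, move right to (3,3)
Step 12: enter (3,3), '.' pass, move right to (3,4)
Step 13: enter (3,4), '.' pass, move right to (3,5)
Step 14: enter (3,5), '<' forces right->left, move left to (3,4)
Step 15: at (3,4) dir=left — LOOP DETECTED (seen before)

Answer: loops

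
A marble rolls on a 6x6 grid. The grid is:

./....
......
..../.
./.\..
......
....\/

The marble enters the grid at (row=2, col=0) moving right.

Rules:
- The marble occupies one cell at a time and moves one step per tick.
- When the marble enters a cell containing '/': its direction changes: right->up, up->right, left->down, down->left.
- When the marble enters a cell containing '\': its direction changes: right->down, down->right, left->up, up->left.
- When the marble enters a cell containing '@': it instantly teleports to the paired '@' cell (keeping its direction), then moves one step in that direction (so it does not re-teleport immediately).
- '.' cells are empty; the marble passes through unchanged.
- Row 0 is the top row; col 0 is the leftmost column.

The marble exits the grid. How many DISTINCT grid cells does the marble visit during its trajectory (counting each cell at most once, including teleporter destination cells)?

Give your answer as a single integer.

Answer: 7

Derivation:
Step 1: enter (2,0), '.' pass, move right to (2,1)
Step 2: enter (2,1), '.' pass, move right to (2,2)
Step 3: enter (2,2), '.' pass, move right to (2,3)
Step 4: enter (2,3), '.' pass, move right to (2,4)
Step 5: enter (2,4), '/' deflects right->up, move up to (1,4)
Step 6: enter (1,4), '.' pass, move up to (0,4)
Step 7: enter (0,4), '.' pass, move up to (-1,4)
Step 8: at (-1,4) — EXIT via top edge, pos 4
Distinct cells visited: 7 (path length 7)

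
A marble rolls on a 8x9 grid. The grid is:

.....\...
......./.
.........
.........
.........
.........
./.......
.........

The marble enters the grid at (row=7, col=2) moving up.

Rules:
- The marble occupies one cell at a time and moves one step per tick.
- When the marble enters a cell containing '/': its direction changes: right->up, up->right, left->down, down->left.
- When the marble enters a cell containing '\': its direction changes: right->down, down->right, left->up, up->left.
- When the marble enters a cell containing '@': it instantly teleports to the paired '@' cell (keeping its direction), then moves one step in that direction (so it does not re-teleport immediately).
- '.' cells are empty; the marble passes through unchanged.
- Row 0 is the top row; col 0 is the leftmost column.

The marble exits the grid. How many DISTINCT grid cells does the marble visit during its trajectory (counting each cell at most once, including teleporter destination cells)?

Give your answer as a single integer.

Answer: 8

Derivation:
Step 1: enter (7,2), '.' pass, move up to (6,2)
Step 2: enter (6,2), '.' pass, move up to (5,2)
Step 3: enter (5,2), '.' pass, move up to (4,2)
Step 4: enter (4,2), '.' pass, move up to (3,2)
Step 5: enter (3,2), '.' pass, move up to (2,2)
Step 6: enter (2,2), '.' pass, move up to (1,2)
Step 7: enter (1,2), '.' pass, move up to (0,2)
Step 8: enter (0,2), '.' pass, move up to (-1,2)
Step 9: at (-1,2) — EXIT via top edge, pos 2
Distinct cells visited: 8 (path length 8)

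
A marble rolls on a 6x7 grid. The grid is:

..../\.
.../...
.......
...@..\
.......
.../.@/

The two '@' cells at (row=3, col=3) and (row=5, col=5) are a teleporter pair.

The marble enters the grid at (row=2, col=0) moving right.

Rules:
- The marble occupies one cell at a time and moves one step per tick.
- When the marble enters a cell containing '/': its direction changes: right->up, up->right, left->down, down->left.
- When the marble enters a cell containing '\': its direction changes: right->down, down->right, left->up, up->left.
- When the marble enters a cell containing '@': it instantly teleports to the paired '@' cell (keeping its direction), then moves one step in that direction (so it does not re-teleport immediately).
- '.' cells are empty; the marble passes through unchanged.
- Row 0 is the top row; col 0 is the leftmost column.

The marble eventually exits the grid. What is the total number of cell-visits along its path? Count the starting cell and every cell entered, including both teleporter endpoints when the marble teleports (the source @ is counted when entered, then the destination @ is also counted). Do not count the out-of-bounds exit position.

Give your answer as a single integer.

Answer: 7

Derivation:
Step 1: enter (2,0), '.' pass, move right to (2,1)
Step 2: enter (2,1), '.' pass, move right to (2,2)
Step 3: enter (2,2), '.' pass, move right to (2,3)
Step 4: enter (2,3), '.' pass, move right to (2,4)
Step 5: enter (2,4), '.' pass, move right to (2,5)
Step 6: enter (2,5), '.' pass, move right to (2,6)
Step 7: enter (2,6), '.' pass, move right to (2,7)
Step 8: at (2,7) — EXIT via right edge, pos 2
Path length (cell visits): 7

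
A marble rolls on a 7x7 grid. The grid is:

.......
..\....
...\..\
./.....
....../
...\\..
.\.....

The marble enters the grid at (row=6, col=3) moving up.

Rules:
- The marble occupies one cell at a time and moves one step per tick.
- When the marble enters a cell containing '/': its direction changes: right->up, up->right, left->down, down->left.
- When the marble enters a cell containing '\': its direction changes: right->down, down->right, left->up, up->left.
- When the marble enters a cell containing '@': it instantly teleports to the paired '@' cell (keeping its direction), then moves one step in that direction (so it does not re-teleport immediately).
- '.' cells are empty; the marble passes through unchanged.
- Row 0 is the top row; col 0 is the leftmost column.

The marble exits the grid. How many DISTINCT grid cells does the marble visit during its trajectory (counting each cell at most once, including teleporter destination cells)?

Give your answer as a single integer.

Answer: 5

Derivation:
Step 1: enter (6,3), '.' pass, move up to (5,3)
Step 2: enter (5,3), '\' deflects up->left, move left to (5,2)
Step 3: enter (5,2), '.' pass, move left to (5,1)
Step 4: enter (5,1), '.' pass, move left to (5,0)
Step 5: enter (5,0), '.' pass, move left to (5,-1)
Step 6: at (5,-1) — EXIT via left edge, pos 5
Distinct cells visited: 5 (path length 5)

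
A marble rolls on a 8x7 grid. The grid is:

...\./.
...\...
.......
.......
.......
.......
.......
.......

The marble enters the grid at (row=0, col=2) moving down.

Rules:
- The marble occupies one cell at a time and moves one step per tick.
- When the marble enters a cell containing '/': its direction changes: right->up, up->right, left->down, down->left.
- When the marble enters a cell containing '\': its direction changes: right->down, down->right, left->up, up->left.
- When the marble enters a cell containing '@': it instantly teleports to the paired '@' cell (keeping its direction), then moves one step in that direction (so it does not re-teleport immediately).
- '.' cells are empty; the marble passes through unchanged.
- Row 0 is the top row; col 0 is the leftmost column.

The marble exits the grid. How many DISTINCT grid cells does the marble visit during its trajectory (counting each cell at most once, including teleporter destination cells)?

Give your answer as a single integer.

Step 1: enter (0,2), '.' pass, move down to (1,2)
Step 2: enter (1,2), '.' pass, move down to (2,2)
Step 3: enter (2,2), '.' pass, move down to (3,2)
Step 4: enter (3,2), '.' pass, move down to (4,2)
Step 5: enter (4,2), '.' pass, move down to (5,2)
Step 6: enter (5,2), '.' pass, move down to (6,2)
Step 7: enter (6,2), '.' pass, move down to (7,2)
Step 8: enter (7,2), '.' pass, move down to (8,2)
Step 9: at (8,2) — EXIT via bottom edge, pos 2
Distinct cells visited: 8 (path length 8)

Answer: 8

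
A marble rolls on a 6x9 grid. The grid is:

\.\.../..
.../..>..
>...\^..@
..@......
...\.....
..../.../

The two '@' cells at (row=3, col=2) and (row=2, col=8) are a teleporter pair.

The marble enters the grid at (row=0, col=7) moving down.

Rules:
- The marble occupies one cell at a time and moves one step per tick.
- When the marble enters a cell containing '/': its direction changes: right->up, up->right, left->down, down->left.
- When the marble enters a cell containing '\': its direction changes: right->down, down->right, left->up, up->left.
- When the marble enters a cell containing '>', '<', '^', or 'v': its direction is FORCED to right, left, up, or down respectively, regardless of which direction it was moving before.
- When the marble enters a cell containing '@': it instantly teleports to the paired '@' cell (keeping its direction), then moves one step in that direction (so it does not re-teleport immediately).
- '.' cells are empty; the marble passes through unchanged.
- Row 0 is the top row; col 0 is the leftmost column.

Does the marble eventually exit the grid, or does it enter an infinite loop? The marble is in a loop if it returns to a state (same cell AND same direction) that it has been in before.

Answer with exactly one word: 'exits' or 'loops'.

Step 1: enter (0,7), '.' pass, move down to (1,7)
Step 2: enter (1,7), '.' pass, move down to (2,7)
Step 3: enter (2,7), '.' pass, move down to (3,7)
Step 4: enter (3,7), '.' pass, move down to (4,7)
Step 5: enter (4,7), '.' pass, move down to (5,7)
Step 6: enter (5,7), '.' pass, move down to (6,7)
Step 7: at (6,7) — EXIT via bottom edge, pos 7

Answer: exits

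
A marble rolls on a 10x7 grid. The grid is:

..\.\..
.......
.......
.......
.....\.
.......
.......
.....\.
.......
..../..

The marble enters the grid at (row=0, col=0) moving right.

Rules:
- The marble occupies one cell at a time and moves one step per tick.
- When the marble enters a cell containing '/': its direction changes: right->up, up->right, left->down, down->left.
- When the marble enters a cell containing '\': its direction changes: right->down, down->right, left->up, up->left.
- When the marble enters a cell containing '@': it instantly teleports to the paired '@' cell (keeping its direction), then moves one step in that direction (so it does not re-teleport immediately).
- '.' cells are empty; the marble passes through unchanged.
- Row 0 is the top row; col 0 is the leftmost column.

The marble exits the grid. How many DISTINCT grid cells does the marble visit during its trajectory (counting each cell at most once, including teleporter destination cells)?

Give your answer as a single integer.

Step 1: enter (0,0), '.' pass, move right to (0,1)
Step 2: enter (0,1), '.' pass, move right to (0,2)
Step 3: enter (0,2), '\' deflects right->down, move down to (1,2)
Step 4: enter (1,2), '.' pass, move down to (2,2)
Step 5: enter (2,2), '.' pass, move down to (3,2)
Step 6: enter (3,2), '.' pass, move down to (4,2)
Step 7: enter (4,2), '.' pass, move down to (5,2)
Step 8: enter (5,2), '.' pass, move down to (6,2)
Step 9: enter (6,2), '.' pass, move down to (7,2)
Step 10: enter (7,2), '.' pass, move down to (8,2)
Step 11: enter (8,2), '.' pass, move down to (9,2)
Step 12: enter (9,2), '.' pass, move down to (10,2)
Step 13: at (10,2) — EXIT via bottom edge, pos 2
Distinct cells visited: 12 (path length 12)

Answer: 12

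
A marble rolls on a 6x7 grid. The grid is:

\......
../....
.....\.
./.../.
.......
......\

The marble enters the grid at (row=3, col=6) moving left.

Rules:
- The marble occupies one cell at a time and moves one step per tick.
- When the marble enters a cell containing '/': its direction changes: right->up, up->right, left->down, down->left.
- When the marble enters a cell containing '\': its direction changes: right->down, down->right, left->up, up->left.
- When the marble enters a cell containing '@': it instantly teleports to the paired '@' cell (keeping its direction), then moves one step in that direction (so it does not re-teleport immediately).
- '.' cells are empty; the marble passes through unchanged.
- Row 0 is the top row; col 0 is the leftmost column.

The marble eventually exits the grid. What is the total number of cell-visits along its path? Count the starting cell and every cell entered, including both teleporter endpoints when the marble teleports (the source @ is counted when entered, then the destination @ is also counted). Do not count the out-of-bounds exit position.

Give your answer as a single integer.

Answer: 4

Derivation:
Step 1: enter (3,6), '.' pass, move left to (3,5)
Step 2: enter (3,5), '/' deflects left->down, move down to (4,5)
Step 3: enter (4,5), '.' pass, move down to (5,5)
Step 4: enter (5,5), '.' pass, move down to (6,5)
Step 5: at (6,5) — EXIT via bottom edge, pos 5
Path length (cell visits): 4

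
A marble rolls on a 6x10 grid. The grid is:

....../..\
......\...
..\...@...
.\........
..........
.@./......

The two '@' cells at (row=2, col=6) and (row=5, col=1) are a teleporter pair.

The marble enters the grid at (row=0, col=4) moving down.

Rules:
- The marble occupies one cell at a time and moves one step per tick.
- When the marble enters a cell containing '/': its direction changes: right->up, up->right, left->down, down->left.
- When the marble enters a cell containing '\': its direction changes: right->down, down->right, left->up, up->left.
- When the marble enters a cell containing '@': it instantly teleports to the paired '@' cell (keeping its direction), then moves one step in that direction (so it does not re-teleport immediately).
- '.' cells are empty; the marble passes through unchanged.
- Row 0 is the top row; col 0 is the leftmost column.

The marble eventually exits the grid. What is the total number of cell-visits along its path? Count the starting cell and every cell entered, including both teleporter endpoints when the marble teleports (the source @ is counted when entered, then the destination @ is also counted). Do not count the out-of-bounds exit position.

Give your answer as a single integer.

Answer: 6

Derivation:
Step 1: enter (0,4), '.' pass, move down to (1,4)
Step 2: enter (1,4), '.' pass, move down to (2,4)
Step 3: enter (2,4), '.' pass, move down to (3,4)
Step 4: enter (3,4), '.' pass, move down to (4,4)
Step 5: enter (4,4), '.' pass, move down to (5,4)
Step 6: enter (5,4), '.' pass, move down to (6,4)
Step 7: at (6,4) — EXIT via bottom edge, pos 4
Path length (cell visits): 6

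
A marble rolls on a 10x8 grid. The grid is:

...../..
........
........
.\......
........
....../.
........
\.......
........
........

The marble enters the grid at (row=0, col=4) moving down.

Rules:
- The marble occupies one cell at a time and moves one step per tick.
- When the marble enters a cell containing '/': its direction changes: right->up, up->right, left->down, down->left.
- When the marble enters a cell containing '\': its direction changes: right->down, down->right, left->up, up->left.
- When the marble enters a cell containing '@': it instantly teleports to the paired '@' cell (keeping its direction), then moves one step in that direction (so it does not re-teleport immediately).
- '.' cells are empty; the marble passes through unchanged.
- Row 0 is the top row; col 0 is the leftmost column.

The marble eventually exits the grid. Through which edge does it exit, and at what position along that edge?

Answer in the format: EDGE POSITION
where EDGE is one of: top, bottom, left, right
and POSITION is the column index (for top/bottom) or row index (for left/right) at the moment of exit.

Answer: bottom 4

Derivation:
Step 1: enter (0,4), '.' pass, move down to (1,4)
Step 2: enter (1,4), '.' pass, move down to (2,4)
Step 3: enter (2,4), '.' pass, move down to (3,4)
Step 4: enter (3,4), '.' pass, move down to (4,4)
Step 5: enter (4,4), '.' pass, move down to (5,4)
Step 6: enter (5,4), '.' pass, move down to (6,4)
Step 7: enter (6,4), '.' pass, move down to (7,4)
Step 8: enter (7,4), '.' pass, move down to (8,4)
Step 9: enter (8,4), '.' pass, move down to (9,4)
Step 10: enter (9,4), '.' pass, move down to (10,4)
Step 11: at (10,4) — EXIT via bottom edge, pos 4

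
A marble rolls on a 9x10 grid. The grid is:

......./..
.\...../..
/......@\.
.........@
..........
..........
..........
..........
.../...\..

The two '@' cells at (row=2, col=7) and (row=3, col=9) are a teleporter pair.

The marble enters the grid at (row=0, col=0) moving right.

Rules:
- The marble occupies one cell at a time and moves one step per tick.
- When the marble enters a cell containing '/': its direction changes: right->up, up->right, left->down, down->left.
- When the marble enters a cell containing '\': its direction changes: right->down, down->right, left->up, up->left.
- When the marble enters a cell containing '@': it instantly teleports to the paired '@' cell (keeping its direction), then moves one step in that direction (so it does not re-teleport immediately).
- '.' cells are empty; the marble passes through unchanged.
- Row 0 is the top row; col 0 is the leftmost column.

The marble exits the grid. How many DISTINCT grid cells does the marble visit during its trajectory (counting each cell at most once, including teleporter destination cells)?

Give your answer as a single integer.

Step 1: enter (0,0), '.' pass, move right to (0,1)
Step 2: enter (0,1), '.' pass, move right to (0,2)
Step 3: enter (0,2), '.' pass, move right to (0,3)
Step 4: enter (0,3), '.' pass, move right to (0,4)
Step 5: enter (0,4), '.' pass, move right to (0,5)
Step 6: enter (0,5), '.' pass, move right to (0,6)
Step 7: enter (0,6), '.' pass, move right to (0,7)
Step 8: enter (0,7), '/' deflects right->up, move up to (-1,7)
Step 9: at (-1,7) — EXIT via top edge, pos 7
Distinct cells visited: 8 (path length 8)

Answer: 8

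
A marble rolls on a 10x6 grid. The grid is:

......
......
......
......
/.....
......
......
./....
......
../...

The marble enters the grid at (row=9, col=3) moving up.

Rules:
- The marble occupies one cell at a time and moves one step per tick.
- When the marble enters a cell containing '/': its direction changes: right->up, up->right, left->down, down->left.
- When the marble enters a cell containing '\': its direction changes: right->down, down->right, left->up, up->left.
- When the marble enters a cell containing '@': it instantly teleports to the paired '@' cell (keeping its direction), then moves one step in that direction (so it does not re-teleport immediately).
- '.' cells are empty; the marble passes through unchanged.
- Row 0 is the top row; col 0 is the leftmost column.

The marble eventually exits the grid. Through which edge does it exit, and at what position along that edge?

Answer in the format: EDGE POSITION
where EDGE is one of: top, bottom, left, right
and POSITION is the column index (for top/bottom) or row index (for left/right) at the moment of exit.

Answer: top 3

Derivation:
Step 1: enter (9,3), '.' pass, move up to (8,3)
Step 2: enter (8,3), '.' pass, move up to (7,3)
Step 3: enter (7,3), '.' pass, move up to (6,3)
Step 4: enter (6,3), '.' pass, move up to (5,3)
Step 5: enter (5,3), '.' pass, move up to (4,3)
Step 6: enter (4,3), '.' pass, move up to (3,3)
Step 7: enter (3,3), '.' pass, move up to (2,3)
Step 8: enter (2,3), '.' pass, move up to (1,3)
Step 9: enter (1,3), '.' pass, move up to (0,3)
Step 10: enter (0,3), '.' pass, move up to (-1,3)
Step 11: at (-1,3) — EXIT via top edge, pos 3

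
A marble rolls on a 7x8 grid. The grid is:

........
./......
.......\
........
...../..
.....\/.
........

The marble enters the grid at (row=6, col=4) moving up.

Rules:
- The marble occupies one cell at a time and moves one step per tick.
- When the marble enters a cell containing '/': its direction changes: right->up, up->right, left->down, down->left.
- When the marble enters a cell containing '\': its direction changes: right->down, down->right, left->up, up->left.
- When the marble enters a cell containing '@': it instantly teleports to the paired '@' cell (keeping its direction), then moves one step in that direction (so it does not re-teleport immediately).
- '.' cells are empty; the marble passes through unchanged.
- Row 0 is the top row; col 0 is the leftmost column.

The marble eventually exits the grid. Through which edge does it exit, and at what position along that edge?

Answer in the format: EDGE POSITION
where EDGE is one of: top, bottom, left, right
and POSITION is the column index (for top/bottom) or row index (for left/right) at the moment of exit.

Answer: top 4

Derivation:
Step 1: enter (6,4), '.' pass, move up to (5,4)
Step 2: enter (5,4), '.' pass, move up to (4,4)
Step 3: enter (4,4), '.' pass, move up to (3,4)
Step 4: enter (3,4), '.' pass, move up to (2,4)
Step 5: enter (2,4), '.' pass, move up to (1,4)
Step 6: enter (1,4), '.' pass, move up to (0,4)
Step 7: enter (0,4), '.' pass, move up to (-1,4)
Step 8: at (-1,4) — EXIT via top edge, pos 4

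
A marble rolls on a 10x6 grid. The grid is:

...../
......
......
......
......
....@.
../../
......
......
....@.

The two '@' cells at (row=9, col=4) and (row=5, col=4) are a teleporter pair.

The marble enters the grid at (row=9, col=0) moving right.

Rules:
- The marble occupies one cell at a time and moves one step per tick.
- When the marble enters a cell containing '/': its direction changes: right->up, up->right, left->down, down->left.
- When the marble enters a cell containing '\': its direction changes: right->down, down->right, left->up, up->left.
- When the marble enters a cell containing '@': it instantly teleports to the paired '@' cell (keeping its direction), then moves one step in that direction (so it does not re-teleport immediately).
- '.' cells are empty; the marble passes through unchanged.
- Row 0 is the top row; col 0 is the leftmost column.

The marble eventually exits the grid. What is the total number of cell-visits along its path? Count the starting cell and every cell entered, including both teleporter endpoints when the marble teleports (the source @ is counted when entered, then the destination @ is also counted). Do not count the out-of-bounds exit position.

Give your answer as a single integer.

Step 1: enter (9,0), '.' pass, move right to (9,1)
Step 2: enter (9,1), '.' pass, move right to (9,2)
Step 3: enter (9,2), '.' pass, move right to (9,3)
Step 4: enter (9,3), '.' pass, move right to (9,4)
Step 5: enter (9,4), '@' teleport (9,4)->(5,4), also enter (5,4), move right to (5,5)
Step 6: enter (5,5), '.' pass, move right to (5,6)
Step 7: at (5,6) — EXIT via right edge, pos 5
Path length (cell visits): 7

Answer: 7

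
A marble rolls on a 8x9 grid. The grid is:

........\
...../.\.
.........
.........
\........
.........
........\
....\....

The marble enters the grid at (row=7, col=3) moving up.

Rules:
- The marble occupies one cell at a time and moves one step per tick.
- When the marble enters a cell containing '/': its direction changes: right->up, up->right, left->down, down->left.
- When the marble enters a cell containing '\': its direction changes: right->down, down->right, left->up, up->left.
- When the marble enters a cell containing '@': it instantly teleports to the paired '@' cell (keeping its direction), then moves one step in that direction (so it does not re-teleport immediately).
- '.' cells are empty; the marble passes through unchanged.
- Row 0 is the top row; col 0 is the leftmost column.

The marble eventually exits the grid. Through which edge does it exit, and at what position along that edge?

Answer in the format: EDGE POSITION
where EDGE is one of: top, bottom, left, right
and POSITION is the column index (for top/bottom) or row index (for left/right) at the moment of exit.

Answer: top 3

Derivation:
Step 1: enter (7,3), '.' pass, move up to (6,3)
Step 2: enter (6,3), '.' pass, move up to (5,3)
Step 3: enter (5,3), '.' pass, move up to (4,3)
Step 4: enter (4,3), '.' pass, move up to (3,3)
Step 5: enter (3,3), '.' pass, move up to (2,3)
Step 6: enter (2,3), '.' pass, move up to (1,3)
Step 7: enter (1,3), '.' pass, move up to (0,3)
Step 8: enter (0,3), '.' pass, move up to (-1,3)
Step 9: at (-1,3) — EXIT via top edge, pos 3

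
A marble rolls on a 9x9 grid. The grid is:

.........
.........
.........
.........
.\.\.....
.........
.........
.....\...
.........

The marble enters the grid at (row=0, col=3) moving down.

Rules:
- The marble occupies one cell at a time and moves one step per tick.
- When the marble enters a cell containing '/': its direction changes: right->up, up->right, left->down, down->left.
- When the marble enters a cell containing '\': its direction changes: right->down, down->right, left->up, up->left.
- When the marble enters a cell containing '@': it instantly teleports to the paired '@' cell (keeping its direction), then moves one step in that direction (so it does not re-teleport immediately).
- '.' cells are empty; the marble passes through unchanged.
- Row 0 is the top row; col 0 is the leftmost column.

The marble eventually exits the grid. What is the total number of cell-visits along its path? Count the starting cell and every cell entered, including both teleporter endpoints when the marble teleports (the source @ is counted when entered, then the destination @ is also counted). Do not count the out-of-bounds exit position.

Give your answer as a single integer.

Answer: 10

Derivation:
Step 1: enter (0,3), '.' pass, move down to (1,3)
Step 2: enter (1,3), '.' pass, move down to (2,3)
Step 3: enter (2,3), '.' pass, move down to (3,3)
Step 4: enter (3,3), '.' pass, move down to (4,3)
Step 5: enter (4,3), '\' deflects down->right, move right to (4,4)
Step 6: enter (4,4), '.' pass, move right to (4,5)
Step 7: enter (4,5), '.' pass, move right to (4,6)
Step 8: enter (4,6), '.' pass, move right to (4,7)
Step 9: enter (4,7), '.' pass, move right to (4,8)
Step 10: enter (4,8), '.' pass, move right to (4,9)
Step 11: at (4,9) — EXIT via right edge, pos 4
Path length (cell visits): 10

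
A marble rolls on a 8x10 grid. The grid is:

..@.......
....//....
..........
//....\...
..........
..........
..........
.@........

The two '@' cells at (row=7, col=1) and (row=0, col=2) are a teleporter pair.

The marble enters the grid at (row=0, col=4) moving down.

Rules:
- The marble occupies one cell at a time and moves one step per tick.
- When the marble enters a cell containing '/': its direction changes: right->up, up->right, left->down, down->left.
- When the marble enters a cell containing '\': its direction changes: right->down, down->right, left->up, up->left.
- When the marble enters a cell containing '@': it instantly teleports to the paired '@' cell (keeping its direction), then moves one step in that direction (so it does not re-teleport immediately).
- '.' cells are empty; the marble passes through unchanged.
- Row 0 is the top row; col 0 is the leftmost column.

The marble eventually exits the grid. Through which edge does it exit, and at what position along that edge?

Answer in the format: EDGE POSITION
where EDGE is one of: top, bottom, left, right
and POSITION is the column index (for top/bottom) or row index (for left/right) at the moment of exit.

Answer: left 1

Derivation:
Step 1: enter (0,4), '.' pass, move down to (1,4)
Step 2: enter (1,4), '/' deflects down->left, move left to (1,3)
Step 3: enter (1,3), '.' pass, move left to (1,2)
Step 4: enter (1,2), '.' pass, move left to (1,1)
Step 5: enter (1,1), '.' pass, move left to (1,0)
Step 6: enter (1,0), '.' pass, move left to (1,-1)
Step 7: at (1,-1) — EXIT via left edge, pos 1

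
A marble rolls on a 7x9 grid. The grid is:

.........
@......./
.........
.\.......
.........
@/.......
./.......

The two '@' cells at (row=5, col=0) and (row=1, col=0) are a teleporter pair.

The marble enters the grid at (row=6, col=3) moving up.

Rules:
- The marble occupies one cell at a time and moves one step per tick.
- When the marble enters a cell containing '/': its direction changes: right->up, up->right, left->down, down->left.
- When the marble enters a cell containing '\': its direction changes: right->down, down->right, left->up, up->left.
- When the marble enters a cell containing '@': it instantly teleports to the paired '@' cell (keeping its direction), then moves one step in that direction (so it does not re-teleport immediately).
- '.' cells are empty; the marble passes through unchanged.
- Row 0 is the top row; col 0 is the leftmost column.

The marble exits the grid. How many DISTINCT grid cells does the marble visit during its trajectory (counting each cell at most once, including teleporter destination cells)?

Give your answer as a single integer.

Step 1: enter (6,3), '.' pass, move up to (5,3)
Step 2: enter (5,3), '.' pass, move up to (4,3)
Step 3: enter (4,3), '.' pass, move up to (3,3)
Step 4: enter (3,3), '.' pass, move up to (2,3)
Step 5: enter (2,3), '.' pass, move up to (1,3)
Step 6: enter (1,3), '.' pass, move up to (0,3)
Step 7: enter (0,3), '.' pass, move up to (-1,3)
Step 8: at (-1,3) — EXIT via top edge, pos 3
Distinct cells visited: 7 (path length 7)

Answer: 7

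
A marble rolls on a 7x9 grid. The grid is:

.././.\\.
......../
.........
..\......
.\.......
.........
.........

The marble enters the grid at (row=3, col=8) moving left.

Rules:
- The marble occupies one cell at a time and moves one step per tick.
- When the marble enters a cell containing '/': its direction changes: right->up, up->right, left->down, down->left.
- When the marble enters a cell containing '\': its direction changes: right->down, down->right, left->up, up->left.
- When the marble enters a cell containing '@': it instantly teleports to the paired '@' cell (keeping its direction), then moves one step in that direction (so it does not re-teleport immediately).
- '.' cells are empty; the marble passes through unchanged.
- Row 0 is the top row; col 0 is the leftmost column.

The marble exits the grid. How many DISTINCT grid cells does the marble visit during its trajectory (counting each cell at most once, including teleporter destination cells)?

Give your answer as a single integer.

Answer: 12

Derivation:
Step 1: enter (3,8), '.' pass, move left to (3,7)
Step 2: enter (3,7), '.' pass, move left to (3,6)
Step 3: enter (3,6), '.' pass, move left to (3,5)
Step 4: enter (3,5), '.' pass, move left to (3,4)
Step 5: enter (3,4), '.' pass, move left to (3,3)
Step 6: enter (3,3), '.' pass, move left to (3,2)
Step 7: enter (3,2), '\' deflects left->up, move up to (2,2)
Step 8: enter (2,2), '.' pass, move up to (1,2)
Step 9: enter (1,2), '.' pass, move up to (0,2)
Step 10: enter (0,2), '/' deflects up->right, move right to (0,3)
Step 11: enter (0,3), '.' pass, move right to (0,4)
Step 12: enter (0,4), '/' deflects right->up, move up to (-1,4)
Step 13: at (-1,4) — EXIT via top edge, pos 4
Distinct cells visited: 12 (path length 12)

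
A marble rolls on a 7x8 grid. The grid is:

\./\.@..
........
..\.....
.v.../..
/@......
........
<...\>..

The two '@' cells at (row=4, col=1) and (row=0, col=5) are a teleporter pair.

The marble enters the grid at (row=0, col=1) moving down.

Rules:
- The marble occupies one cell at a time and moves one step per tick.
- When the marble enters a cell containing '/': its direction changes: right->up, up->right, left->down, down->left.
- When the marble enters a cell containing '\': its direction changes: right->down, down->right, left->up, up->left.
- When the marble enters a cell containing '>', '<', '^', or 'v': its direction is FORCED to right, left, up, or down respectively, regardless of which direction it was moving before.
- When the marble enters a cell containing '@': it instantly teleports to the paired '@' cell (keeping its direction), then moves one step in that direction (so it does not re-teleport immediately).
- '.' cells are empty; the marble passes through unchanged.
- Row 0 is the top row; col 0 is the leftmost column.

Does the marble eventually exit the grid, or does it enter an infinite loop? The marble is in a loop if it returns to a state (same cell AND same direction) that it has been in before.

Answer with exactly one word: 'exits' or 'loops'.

Answer: loops

Derivation:
Step 1: enter (0,1), '.' pass, move down to (1,1)
Step 2: enter (1,1), '.' pass, move down to (2,1)
Step 3: enter (2,1), '.' pass, move down to (3,1)
Step 4: enter (3,1), 'v' forces down->down, move down to (4,1)
Step 5: enter (4,1), '@' teleport (4,1)->(0,5), also enter (0,5), move down to (1,5)
Step 6: enter (1,5), '.' pass, move down to (2,5)
Step 7: enter (2,5), '.' pass, move down to (3,5)
Step 8: enter (3,5), '/' deflects down->left, move left to (3,4)
Step 9: enter (3,4), '.' pass, move left to (3,3)
Step 10: enter (3,3), '.' pass, move left to (3,2)
Step 11: enter (3,2), '.' pass, move left to (3,1)
Step 12: enter (3,1), 'v' forces left->down, move down to (4,1)
Step 13: at (4,1) dir=down — LOOP DETECTED (seen before)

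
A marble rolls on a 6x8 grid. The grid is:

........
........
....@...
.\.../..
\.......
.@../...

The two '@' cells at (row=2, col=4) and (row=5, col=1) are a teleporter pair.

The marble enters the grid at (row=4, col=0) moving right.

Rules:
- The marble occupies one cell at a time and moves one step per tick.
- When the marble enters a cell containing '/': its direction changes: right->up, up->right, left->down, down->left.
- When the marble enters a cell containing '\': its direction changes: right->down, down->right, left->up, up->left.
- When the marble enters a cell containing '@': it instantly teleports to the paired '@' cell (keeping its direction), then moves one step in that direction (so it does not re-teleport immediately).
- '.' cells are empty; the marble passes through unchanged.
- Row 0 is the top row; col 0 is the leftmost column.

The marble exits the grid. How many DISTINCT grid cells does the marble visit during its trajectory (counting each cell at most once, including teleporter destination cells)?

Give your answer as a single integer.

Step 1: enter (4,0), '\' deflects right->down, move down to (5,0)
Step 2: enter (5,0), '.' pass, move down to (6,0)
Step 3: at (6,0) — EXIT via bottom edge, pos 0
Distinct cells visited: 2 (path length 2)

Answer: 2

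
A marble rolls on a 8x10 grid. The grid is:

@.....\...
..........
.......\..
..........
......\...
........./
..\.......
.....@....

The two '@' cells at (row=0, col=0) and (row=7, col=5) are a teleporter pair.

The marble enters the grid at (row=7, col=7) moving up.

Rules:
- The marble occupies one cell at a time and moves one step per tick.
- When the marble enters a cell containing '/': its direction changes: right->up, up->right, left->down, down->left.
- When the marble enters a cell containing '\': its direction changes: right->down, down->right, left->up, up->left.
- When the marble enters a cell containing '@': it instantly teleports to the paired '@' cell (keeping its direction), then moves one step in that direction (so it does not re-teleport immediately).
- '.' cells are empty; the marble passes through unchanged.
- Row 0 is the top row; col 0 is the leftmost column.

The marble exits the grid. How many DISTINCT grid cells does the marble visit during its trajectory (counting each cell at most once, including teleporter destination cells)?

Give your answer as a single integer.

Step 1: enter (7,7), '.' pass, move up to (6,7)
Step 2: enter (6,7), '.' pass, move up to (5,7)
Step 3: enter (5,7), '.' pass, move up to (4,7)
Step 4: enter (4,7), '.' pass, move up to (3,7)
Step 5: enter (3,7), '.' pass, move up to (2,7)
Step 6: enter (2,7), '\' deflects up->left, move left to (2,6)
Step 7: enter (2,6), '.' pass, move left to (2,5)
Step 8: enter (2,5), '.' pass, move left to (2,4)
Step 9: enter (2,4), '.' pass, move left to (2,3)
Step 10: enter (2,3), '.' pass, move left to (2,2)
Step 11: enter (2,2), '.' pass, move left to (2,1)
Step 12: enter (2,1), '.' pass, move left to (2,0)
Step 13: enter (2,0), '.' pass, move left to (2,-1)
Step 14: at (2,-1) — EXIT via left edge, pos 2
Distinct cells visited: 13 (path length 13)

Answer: 13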